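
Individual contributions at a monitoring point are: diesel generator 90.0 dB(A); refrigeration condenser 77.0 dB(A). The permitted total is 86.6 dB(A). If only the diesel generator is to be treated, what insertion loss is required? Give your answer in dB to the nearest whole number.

4 dB

Fixed contribution from the other source: Σ 10^(L/10) = 10^(77.0/10) = 5.012e+07 (77.00 dB(A)).
The limit corresponds to 10^(86.6/10) = 4.571e+08; subtracting the fixed part leaves 4.070e+08 for the diesel generator, i.e. 86.10 dB(A).
So the diesel generator must be reduced from 90.0 to 86.10 dB(A): IL = 3.90 dB.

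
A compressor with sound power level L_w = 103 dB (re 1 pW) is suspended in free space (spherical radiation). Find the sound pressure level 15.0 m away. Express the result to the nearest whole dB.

The power spreads over a sphere of area 4π·r², so L_p = L_w − 10·log₁₀(4π·r²).
4π·r² = 2827 m², 10·log₁₀ of that is 34.514 dB.
L_p = 103 − 34.514 = 68.49 dB.

68 dB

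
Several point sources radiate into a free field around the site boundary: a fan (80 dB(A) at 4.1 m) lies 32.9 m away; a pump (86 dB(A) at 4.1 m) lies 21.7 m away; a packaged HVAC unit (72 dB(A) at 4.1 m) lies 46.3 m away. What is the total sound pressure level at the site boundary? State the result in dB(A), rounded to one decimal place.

Apply inverse-square spreading to bring every level to the receiver, then sum 10^(L/10).
fan: 80 − 20·log₁₀(32.9/4.1) = 80 − 18.09 = 61.91 dB(A).
pump: 86 − 20·log₁₀(21.7/4.1) = 86 − 14.47 = 71.53 dB(A).
packaged HVAC unit: 72 − 20·log₁₀(46.3/4.1) = 72 − 21.06 = 50.94 dB(A).
Σ 10^(L/10) = 1.589e+07 → L_total = 10·log₁₀(1.589e+07) = 72.01 dB(A).

72.0 dB(A)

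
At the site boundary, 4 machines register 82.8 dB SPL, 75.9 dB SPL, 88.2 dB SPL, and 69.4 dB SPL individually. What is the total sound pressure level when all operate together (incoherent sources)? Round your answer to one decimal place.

For uncorrelated sources the intensities add, so convert each level to linear form, sum, and take 10·log₁₀ of the total.
Σ 10^(L/10) = 10^(82.8/10) + 10^(75.9/10) + 10^(88.2/10) + 10^(69.4/10) = 8.989e+08.
L_total = 10·log₁₀(8.989e+08) = 89.54 dB SPL.

89.5 dB SPL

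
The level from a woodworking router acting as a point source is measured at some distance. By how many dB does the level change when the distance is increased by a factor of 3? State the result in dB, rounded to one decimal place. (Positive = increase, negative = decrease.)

A point source loses 6 dB per doubling of distance; generally ΔL = −20·log₁₀(r₂/r₁).
ΔL = −20·log₁₀(3) = -9.54 dB.

-9.5 dB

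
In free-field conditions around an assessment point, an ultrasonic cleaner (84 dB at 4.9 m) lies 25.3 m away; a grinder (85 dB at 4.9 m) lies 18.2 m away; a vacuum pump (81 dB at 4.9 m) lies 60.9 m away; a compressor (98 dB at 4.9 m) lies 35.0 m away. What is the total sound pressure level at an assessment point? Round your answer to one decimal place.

Propagate each source to the receiver with L = L_ref − 20·log₁₀(r/r_ref), then add intensities.
ultrasonic cleaner: 84 − 20·log₁₀(25.3/4.9) = 84 − 14.26 = 69.74 dB.
grinder: 85 − 20·log₁₀(18.2/4.9) = 85 − 11.40 = 73.60 dB.
vacuum pump: 81 − 20·log₁₀(60.9/4.9) = 81 − 21.89 = 59.11 dB.
compressor: 98 − 20·log₁₀(35.0/4.9) = 98 − 17.08 = 80.92 dB.
Σ 10^(L/10) = 1.568e+08 → L_total = 10·log₁₀(1.568e+08) = 81.95 dB.

82.0 dB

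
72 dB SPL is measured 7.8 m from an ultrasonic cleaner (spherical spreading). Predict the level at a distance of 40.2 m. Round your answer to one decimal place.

Spherical spreading from a point source gives a 20·log₁₀(r₂/r₁) drop.
L₂ = 72 − 20·log₁₀(40.2/7.8) = 72 − 14.243 = 57.76 dB SPL.

57.8 dB SPL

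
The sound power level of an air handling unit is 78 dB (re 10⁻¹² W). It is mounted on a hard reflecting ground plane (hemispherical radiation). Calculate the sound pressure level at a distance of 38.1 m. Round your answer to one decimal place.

L_p = L_w − 10·log₁₀(2π·r²) with r = 38.1 m.
2π·r² = 9121 m², 10·log₁₀ of that is 39.600 dB.
L_p = 78 − 39.600 = 38.40 dB.

38.4 dB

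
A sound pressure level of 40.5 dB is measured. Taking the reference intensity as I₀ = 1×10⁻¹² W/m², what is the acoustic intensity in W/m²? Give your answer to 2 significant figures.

I/I₀ = 10^(40.5/10) = 1.122e+04, so I = 1.122e+04 × 10⁻¹² W/m².

1.1e-08 W/m²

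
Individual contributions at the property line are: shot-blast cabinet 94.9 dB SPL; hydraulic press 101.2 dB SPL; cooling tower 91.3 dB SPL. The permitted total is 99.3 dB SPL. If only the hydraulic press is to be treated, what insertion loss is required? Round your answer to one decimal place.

5.1 dB

The untreated sources together contribute 10^(94.9/10) + 10^(91.3/10) = 4.439e+09, i.e. 96.47 dB SPL.
To meet 99.3 dB SPL overall, the treated hydraulic press may contribute at most 10^(99.3/10) − 4.439e+09 = 4.072e+09, i.e. 96.10 dB SPL.
So the hydraulic press must be reduced from 101.2 to 96.10 dB SPL: IL = 5.10 dB.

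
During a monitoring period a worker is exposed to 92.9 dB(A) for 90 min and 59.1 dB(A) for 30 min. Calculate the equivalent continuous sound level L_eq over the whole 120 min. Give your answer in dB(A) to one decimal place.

L_eq = 10·log₁₀[(1/T)·Σ tᵢ·10^(Lᵢ/10)] with T = 120 min.
Σ tᵢ·10^(Lᵢ/10) = 90·10^(92.9/10) + 30·10^(59.1/10) = 1.755e+11.
L_eq = 10·log₁₀(1.755e+11/120) = 91.65 dB(A).

91.7 dB(A)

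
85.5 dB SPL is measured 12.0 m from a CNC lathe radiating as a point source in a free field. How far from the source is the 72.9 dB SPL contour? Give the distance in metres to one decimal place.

51.2 m

Point-source spreading drops the level by 20·log₁₀(r₂/r₁); inverting, r₂/r₁ = 10^(ΔL/20).
r₂ = 12.0·10^((85.5−72.9)/20) = 12.0·10^(12.6/20) = 51.19 m.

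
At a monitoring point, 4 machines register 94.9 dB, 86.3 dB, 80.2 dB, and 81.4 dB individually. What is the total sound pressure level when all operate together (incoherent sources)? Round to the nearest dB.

96 dB

For uncorrelated sources the intensities add, so convert each level to linear form, sum, and take 10·log₁₀ of the total.
Σ 10^(L/10) = 10^(94.9/10) + 10^(86.3/10) + 10^(80.2/10) + 10^(81.4/10) = 3.760e+09.
L_total = 10·log₁₀(3.760e+09) = 95.75 dB.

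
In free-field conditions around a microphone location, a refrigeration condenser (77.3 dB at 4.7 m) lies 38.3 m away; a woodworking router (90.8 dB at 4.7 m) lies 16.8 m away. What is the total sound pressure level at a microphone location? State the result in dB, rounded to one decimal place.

79.8 dB

Apply inverse-square spreading to bring every level to the receiver, then sum 10^(L/10).
refrigeration condenser: 77.3 − 20·log₁₀(38.3/4.7) = 77.3 − 18.22 = 59.08 dB.
woodworking router: 90.8 − 20·log₁₀(16.8/4.7) = 90.8 − 11.06 = 79.74 dB.
Σ 10^(L/10) = 9.491e+07 → L_total = 10·log₁₀(9.491e+07) = 79.77 dB.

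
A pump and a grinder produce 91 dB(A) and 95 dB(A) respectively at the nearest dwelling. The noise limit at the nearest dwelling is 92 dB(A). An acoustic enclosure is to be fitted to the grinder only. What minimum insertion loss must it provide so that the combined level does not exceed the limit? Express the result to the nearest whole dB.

10 dB

The untreated sources together contribute 10^(91/10) = 1.259e+09, i.e. 91.00 dB(A).
To meet 92 dB(A) overall, the treated grinder may contribute at most 10^(92/10) − 1.259e+09 = 3.260e+08, i.e. 85.13 dB(A).
So the grinder must be reduced from 95 to 85.13 dB(A): IL = 9.87 dB.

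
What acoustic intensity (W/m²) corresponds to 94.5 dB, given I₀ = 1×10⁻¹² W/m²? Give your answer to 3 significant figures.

I/I₀ = 10^(94.5/10) = 2.818e+09, so I = 2.818e+09 × 10⁻¹² W/m².

0.00282 W/m²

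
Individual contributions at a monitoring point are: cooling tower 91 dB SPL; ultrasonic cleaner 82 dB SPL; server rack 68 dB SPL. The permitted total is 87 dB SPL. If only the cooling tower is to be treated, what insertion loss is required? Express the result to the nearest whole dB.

Fixed contribution from the other sources: Σ 10^(L/10) = 10^(82/10) + 10^(68/10) = 1.648e+08 (82.17 dB SPL).
To meet 87 dB SPL overall, the treated cooling tower may contribute at most 10^(87/10) − 1.648e+08 = 3.364e+08, i.e. 85.27 dB SPL.
Required insertion loss = 91 − 85.27 = 5.73 dB.

6 dB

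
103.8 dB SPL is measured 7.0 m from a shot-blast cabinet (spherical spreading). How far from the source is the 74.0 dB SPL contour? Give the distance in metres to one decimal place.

For a point source L₁ − L₂ = 20·log₁₀(r₂/r₁), so r₂ = r₁·10^((L₁−L₂)/20).
r₂ = 7.0·10^((103.8−74.0)/20) = 7.0·10^(29.8/20) = 216.32 m.

216.3 m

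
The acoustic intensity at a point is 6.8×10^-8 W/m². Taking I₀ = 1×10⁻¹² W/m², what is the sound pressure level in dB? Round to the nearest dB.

48 dB

L = 10·log₁₀(I/I₀) = 10·log₁₀(6.8×10^-8/10⁻¹²) = 10·log₁₀(6.8×10^4).
L = 10·(0.8325 + 4) = 48.33 dB.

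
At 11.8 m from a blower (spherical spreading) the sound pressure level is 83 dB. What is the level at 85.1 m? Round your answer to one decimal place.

Spherical spreading from a point source gives a 20·log₁₀(r₂/r₁) drop.
L₂ = 83 − 20·log₁₀(85.1/11.8) = 83 − 17.161 = 65.84 dB.

65.8 dB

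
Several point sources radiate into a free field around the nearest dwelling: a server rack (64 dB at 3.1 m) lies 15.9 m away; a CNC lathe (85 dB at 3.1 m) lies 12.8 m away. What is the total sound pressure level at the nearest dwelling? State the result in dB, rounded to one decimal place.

72.7 dB

First find each source's level at the receiver (point-source: −20·log₁₀(r/r_ref)), then combine on an intensity basis.
server rack: 64 − 20·log₁₀(15.9/3.1) = 64 − 14.20 = 49.80 dB.
CNC lathe: 85 − 20·log₁₀(12.8/3.1) = 85 − 12.32 = 72.68 dB.
Σ 10^(L/10) = 1.864e+07 → L_total = 10·log₁₀(1.864e+07) = 72.71 dB.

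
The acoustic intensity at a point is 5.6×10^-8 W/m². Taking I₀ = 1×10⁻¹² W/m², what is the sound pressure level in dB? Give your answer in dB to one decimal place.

L = 10·log₁₀(I/I₀) = 10·log₁₀(5.6×10^-8/10⁻¹²) = 10·log₁₀(5.6×10^4).
L = 10·(0.7482 + 4) = 47.48 dB.

47.5 dB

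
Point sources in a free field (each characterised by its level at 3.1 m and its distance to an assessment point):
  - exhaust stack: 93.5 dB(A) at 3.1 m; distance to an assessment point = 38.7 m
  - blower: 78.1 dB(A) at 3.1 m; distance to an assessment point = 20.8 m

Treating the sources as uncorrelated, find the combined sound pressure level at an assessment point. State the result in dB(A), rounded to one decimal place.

72.0 dB(A)

Propagate each source to the receiver with L = L_ref − 20·log₁₀(r/r_ref), then add intensities.
exhaust stack: 93.5 − 20·log₁₀(38.7/3.1) = 93.5 − 21.93 = 71.57 dB(A).
blower: 78.1 − 20·log₁₀(20.8/3.1) = 78.1 − 16.53 = 61.57 dB(A).
Σ 10^(L/10) = 1.580e+07 → L_total = 10·log₁₀(1.580e+07) = 71.99 dB(A).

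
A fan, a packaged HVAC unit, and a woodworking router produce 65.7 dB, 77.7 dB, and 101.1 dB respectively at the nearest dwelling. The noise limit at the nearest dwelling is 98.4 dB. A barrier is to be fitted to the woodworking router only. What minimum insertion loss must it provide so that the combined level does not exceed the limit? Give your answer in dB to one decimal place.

2.7 dB

Fixed contribution from the other sources: Σ 10^(L/10) = 10^(65.7/10) + 10^(77.7/10) = 6.260e+07 (77.97 dB).
To meet 98.4 dB overall, the treated woodworking router may contribute at most 10^(98.4/10) − 6.260e+07 = 6.856e+09, i.e. 98.36 dB.
So the woodworking router must be reduced from 101.1 to 98.36 dB: IL = 2.74 dB.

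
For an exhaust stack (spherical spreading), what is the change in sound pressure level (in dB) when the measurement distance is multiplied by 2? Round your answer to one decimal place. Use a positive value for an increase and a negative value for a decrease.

-6.0 dB

Point-source spreading: ΔL = −20·log₁₀(r₂/r₁).
ΔL = −20·log₁₀(2) = -6.02 dB.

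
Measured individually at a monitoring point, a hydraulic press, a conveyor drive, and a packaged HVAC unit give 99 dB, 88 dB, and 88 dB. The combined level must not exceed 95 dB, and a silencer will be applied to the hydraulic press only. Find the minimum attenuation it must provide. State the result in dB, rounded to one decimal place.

The untreated sources together contribute 10^(88/10) + 10^(88/10) = 1.262e+09, i.e. 91.01 dB.
To meet 95 dB overall, the treated hydraulic press may contribute at most 10^(95/10) − 1.262e+09 = 1.900e+09, i.e. 92.79 dB.
Required insertion loss = 99 − 92.79 = 6.21 dB.

6.2 dB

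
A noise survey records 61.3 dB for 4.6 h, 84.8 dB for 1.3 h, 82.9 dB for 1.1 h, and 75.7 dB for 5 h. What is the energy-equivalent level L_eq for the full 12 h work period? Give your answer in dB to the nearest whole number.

78 dB

The energy average is taken in the linear domain: L_eq = 10·log₁₀[(Σ tᵢ·10^(Lᵢ/10))/T], T = 12 h.
Σ tᵢ·10^(Lᵢ/10) = 4.6·10^(61.3/10) + 1.3·10^(84.8/10) + 1.1·10^(82.9/10) + 5·10^(75.7/10) = 7.990e+08.
L_eq = 10·log₁₀(7.990e+08/12) = 78.23 dB.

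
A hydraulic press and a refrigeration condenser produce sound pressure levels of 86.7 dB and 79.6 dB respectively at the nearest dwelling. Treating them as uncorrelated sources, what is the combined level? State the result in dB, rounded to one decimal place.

For uncorrelated sources the intensities add, so convert each level to linear form, sum, and take 10·log₁₀ of the total.
Σ 10^(L/10) = 10^(86.7/10) + 10^(79.6/10) = 5.589e+08.
L_total = 10·log₁₀(5.589e+08) = 87.47 dB.

87.5 dB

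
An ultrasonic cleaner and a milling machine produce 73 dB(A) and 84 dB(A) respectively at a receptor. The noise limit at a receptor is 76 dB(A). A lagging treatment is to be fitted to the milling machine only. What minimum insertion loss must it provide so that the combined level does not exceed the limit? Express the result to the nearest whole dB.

Fixed contribution from the other source: Σ 10^(L/10) = 10^(73/10) = 1.995e+07 (73.00 dB(A)).
The limit corresponds to 10^(76/10) = 3.981e+07; subtracting the fixed part leaves 1.986e+07 for the milling machine, i.e. 72.98 dB(A).
So the milling machine must be reduced from 84 to 72.98 dB(A): IL = 11.02 dB.

11 dB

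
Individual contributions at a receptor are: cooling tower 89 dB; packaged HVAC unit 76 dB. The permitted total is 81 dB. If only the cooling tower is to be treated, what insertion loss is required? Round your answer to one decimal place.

The untreated sources together contribute 10^(76/10) = 3.981e+07, i.e. 76.00 dB.
To meet 81 dB overall, the treated cooling tower may contribute at most 10^(81/10) − 3.981e+07 = 8.608e+07, i.e. 79.35 dB.
Required insertion loss = 89 − 79.35 = 9.65 dB.

9.7 dB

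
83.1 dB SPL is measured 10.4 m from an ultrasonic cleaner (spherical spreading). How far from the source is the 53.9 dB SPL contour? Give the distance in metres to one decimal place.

Point-source spreading drops the level by 20·log₁₀(r₂/r₁); inverting, r₂/r₁ = 10^(ΔL/20).
r₂ = 10.4·10^((83.1−53.9)/20) = 10.4·10^(29.2/20) = 299.94 m.

299.9 m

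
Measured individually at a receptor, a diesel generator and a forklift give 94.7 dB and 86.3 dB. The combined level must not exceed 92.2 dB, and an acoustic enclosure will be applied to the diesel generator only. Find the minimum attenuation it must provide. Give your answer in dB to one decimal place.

Everything except the diesel generator sums to 10^(86.3/10) = 4.266e+08 in linear terms, 86.30 dB.
To meet 92.2 dB overall, the treated diesel generator may contribute at most 10^(92.2/10) − 4.266e+08 = 1.233e+09, i.e. 90.91 dB.
So the diesel generator must be reduced from 94.7 to 90.91 dB: IL = 3.79 dB.

3.8 dB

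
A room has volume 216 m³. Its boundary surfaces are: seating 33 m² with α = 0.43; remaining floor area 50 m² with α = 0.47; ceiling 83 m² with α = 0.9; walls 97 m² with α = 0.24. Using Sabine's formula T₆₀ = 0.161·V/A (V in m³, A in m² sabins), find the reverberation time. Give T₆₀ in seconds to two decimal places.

Summing Sᵢαᵢ: 33·0.43 + 50·0.47 + 83·0.9 + 97·0.24 = 135.67 m².
T₆₀ = 0.161 × 216 / 135.67 = 0.256 s.

0.26 s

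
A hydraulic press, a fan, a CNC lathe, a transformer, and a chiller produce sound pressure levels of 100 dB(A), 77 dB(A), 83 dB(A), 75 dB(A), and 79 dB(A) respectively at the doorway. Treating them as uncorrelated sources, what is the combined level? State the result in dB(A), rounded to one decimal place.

100.2 dB(A)

For uncorrelated sources the intensities add, so convert each level to linear form, sum, and take 10·log₁₀ of the total.
Σ 10^(L/10) = 10^(100/10) + 10^(77/10) + 10^(83/10) + 10^(75/10) + 10^(79/10) = 1.036e+10.
L_total = 10·log₁₀(1.036e+10) = 100.15 dB(A).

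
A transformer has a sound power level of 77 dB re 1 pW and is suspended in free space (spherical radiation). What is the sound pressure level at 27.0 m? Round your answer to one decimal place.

37.4 dB

L_p = L_w − 10·log₁₀(4π·r²) with r = 27.0 m.
4π·r² = 9161 m², 10·log₁₀ of that is 39.619 dB.
L_p = 77 − 39.619 = 37.38 dB.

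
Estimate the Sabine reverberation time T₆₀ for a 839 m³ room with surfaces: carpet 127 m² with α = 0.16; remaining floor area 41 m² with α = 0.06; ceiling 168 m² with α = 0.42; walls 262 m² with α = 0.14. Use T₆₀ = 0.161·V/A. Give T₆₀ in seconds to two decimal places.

1.04 s

A = Σ Sᵢαᵢ = 127·0.16 + 41·0.06 + 168·0.42 + 262·0.14 = 130.02 m².
T₆₀ = 0.161 × 839 / 130.02 = 1.039 s.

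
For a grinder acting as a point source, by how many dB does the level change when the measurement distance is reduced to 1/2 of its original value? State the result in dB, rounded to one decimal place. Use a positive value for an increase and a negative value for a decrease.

+6.0 dB

A point source loses 6 dB per doubling of distance; generally ΔL = −20·log₁₀(r₂/r₁).
ΔL = −20·log₁₀(0.5) = +6.02 dB.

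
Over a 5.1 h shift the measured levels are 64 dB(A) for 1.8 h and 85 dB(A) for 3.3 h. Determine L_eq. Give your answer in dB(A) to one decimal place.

83.1 dB(A)

L_eq = 10·log₁₀[(1/T)·Σ tᵢ·10^(Lᵢ/10)] with T = 5.1 h.
Σ tᵢ·10^(Lᵢ/10) = 1.8·10^(64/10) + 3.3·10^(85/10) = 1.048e+09.
L_eq = 10·log₁₀(1.048e+09/5.1) = 83.13 dB(A).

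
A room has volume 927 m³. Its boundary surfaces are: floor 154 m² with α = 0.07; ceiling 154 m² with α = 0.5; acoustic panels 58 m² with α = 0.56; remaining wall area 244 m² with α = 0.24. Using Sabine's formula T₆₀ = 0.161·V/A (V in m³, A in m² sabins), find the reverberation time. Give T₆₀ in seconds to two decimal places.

0.83 s

A = Σ Sᵢαᵢ = 154·0.07 + 154·0.5 + 58·0.56 + 244·0.24 = 178.82 m².
T₆₀ = 0.161 × 927 / 178.82 = 0.835 s.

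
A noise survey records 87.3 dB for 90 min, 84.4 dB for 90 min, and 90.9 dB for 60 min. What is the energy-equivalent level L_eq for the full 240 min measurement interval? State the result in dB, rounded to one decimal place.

The energy average is taken in the linear domain: L_eq = 10·log₁₀[(Σ tᵢ·10^(Lᵢ/10))/T], T = 240 min.
Σ tᵢ·10^(Lᵢ/10) = 90·10^(87.3/10) + 90·10^(84.4/10) + 60·10^(90.9/10) = 1.469e+11.
L_eq = 10·log₁₀(1.469e+11/240) = 87.87 dB.

87.9 dB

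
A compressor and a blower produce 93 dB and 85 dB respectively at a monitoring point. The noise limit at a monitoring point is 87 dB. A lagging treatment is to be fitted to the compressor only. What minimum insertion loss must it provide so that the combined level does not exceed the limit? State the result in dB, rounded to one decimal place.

Everything except the compressor sums to 10^(85/10) = 3.162e+08 in linear terms, 85.00 dB.
The limit corresponds to 10^(87/10) = 5.012e+08; subtracting the fixed part leaves 1.850e+08 for the compressor, i.e. 82.67 dB.
Required insertion loss = 93 − 82.67 = 10.33 dB.

10.3 dB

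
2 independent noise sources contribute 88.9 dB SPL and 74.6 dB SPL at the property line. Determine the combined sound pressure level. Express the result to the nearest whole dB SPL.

Incoherent sources combine by intensity addition: L_total = 10·log₁₀(Σ 10^(L_i/10)).
Σ 10^(L/10) = 10^(88.9/10) + 10^(74.6/10) = 8.051e+08.
L_total = 10·log₁₀(8.051e+08) = 89.06 dB SPL.

89 dB SPL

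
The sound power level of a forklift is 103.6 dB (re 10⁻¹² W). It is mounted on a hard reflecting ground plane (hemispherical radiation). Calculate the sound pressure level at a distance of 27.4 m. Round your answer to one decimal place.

The power spreads over a hemisphere of area 2π·r², so L_p = L_w − 10·log₁₀(2π·r²).
2π·r² = 4717 m², 10·log₁₀ of that is 36.737 dB.
L_p = 103.6 − 36.737 = 66.86 dB.

66.9 dB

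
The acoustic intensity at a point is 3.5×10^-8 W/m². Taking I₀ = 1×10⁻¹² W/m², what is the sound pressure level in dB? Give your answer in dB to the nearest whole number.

I/I₀ = 3.5×10^-8/10⁻¹² = 3.5×10^4, and L = 10·log₁₀(I/I₀).
L = 10·(0.5441 + 4) = 45.44 dB.

45 dB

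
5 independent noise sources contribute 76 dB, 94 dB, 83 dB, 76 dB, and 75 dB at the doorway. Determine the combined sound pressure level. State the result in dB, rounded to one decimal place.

For uncorrelated sources the intensities add, so convert each level to linear form, sum, and take 10·log₁₀ of the total.
Σ 10^(L/10) = 10^(76/10) + 10^(94/10) + 10^(83/10) + 10^(76/10) + 10^(75/10) = 2.823e+09.
L_total = 10·log₁₀(2.823e+09) = 94.51 dB.

94.5 dB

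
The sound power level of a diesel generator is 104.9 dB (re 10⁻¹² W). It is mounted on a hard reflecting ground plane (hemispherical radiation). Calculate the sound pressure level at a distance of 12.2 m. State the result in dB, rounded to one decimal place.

75.2 dB

L_p = L_w − 10·log₁₀(2π·r²) with r = 12.2 m.
2π·r² = 935.2 m², 10·log₁₀ of that is 29.709 dB.
L_p = 104.9 − 29.709 = 75.19 dB.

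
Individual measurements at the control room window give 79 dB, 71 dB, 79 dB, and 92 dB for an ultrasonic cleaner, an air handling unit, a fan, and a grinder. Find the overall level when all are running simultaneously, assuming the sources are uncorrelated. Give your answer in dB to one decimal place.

Incoherent sources combine by intensity addition: L_total = 10·log₁₀(Σ 10^(L_i/10)).
Σ 10^(L/10) = 10^(79/10) + 10^(71/10) + 10^(79/10) + 10^(92/10) = 1.756e+09.
L_total = 10·log₁₀(1.756e+09) = 92.45 dB.

92.4 dB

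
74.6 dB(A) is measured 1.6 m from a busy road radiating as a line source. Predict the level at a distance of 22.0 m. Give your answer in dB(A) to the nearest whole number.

For a line source, L₂ = L₁ − 10·log₁₀(r₂/r₁).
L₂ = 74.6 − 10·log₁₀(22.0/1.6) = 74.6 − 11.383 = 63.22 dB(A).

63 dB(A)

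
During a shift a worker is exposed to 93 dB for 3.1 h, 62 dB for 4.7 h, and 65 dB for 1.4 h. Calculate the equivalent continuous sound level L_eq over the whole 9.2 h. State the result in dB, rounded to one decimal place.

Weight each interval's intensity by its duration and average over T = 9.2 h:
Σ tᵢ·10^(Lᵢ/10) = 3.1·10^(93/10) + 4.7·10^(62/10) + 1.4·10^(65/10) = 6.197e+09.
L_eq = 10·log₁₀(6.197e+09/9.2) = 88.28 dB.

88.3 dB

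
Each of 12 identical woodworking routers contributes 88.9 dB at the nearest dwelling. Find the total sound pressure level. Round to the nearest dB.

100 dB

L_total = L₁ + 10·log₁₀ N for N identical incoherent sources.
L_total = 88.9 + 10·log₁₀(12) = 88.9 + 10.792 = 99.69 dB.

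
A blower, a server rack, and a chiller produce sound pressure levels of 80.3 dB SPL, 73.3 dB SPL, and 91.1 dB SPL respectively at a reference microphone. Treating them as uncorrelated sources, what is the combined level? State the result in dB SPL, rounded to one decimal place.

For uncorrelated sources the intensities add, so convert each level to linear form, sum, and take 10·log₁₀ of the total.
Σ 10^(L/10) = 10^(80.3/10) + 10^(73.3/10) + 10^(91.1/10) = 1.417e+09.
L_total = 10·log₁₀(1.417e+09) = 91.51 dB SPL.

91.5 dB SPL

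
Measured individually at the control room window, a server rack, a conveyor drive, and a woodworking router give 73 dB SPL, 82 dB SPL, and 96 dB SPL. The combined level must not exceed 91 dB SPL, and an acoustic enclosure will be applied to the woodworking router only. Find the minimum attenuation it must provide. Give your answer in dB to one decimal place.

5.7 dB

Everything except the woodworking router sums to 10^(73/10) + 10^(82/10) = 1.784e+08 in linear terms, 82.51 dB SPL.
The limit corresponds to 10^(91/10) = 1.259e+09; subtracting the fixed part leaves 1.080e+09 for the woodworking router, i.e. 90.34 dB SPL.
Required insertion loss = 96 − 90.34 = 5.66 dB.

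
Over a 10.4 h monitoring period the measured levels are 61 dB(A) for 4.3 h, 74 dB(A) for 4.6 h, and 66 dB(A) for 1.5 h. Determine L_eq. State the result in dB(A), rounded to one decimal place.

L_eq = 10·log₁₀[(1/T)·Σ tᵢ·10^(Lᵢ/10)] with T = 10.4 h.
Σ tᵢ·10^(Lᵢ/10) = 4.3·10^(61/10) + 4.6·10^(74/10) + 1.5·10^(66/10) = 1.269e+08.
L_eq = 10·log₁₀(1.269e+08/10.4) = 70.87 dB(A).

70.9 dB(A)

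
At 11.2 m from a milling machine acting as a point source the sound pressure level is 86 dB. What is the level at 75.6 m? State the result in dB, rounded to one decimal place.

For a point source, L₂ = L₁ − 20·log₁₀(r₂/r₁).
L₂ = 86 − 20·log₁₀(75.6/11.2) = 86 − 16.586 = 69.41 dB.

69.4 dB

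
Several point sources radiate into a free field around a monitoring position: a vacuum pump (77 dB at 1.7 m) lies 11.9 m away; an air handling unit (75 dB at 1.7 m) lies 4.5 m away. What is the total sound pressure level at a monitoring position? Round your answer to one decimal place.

67.4 dB

First find each source's level at the receiver (point-source: −20·log₁₀(r/r_ref)), then combine on an intensity basis.
vacuum pump: 77 − 20·log₁₀(11.9/1.7) = 77 − 16.90 = 60.10 dB.
air handling unit: 75 − 20·log₁₀(4.5/1.7) = 75 − 8.46 = 66.54 dB.
Σ 10^(L/10) = 5.536e+06 → L_total = 10·log₁₀(5.536e+06) = 67.43 dB.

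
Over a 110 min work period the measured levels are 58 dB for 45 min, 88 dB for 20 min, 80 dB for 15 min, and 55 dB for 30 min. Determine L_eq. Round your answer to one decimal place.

Weight each interval's intensity by its duration and average over T = 110 min:
Σ tᵢ·10^(Lᵢ/10) = 45·10^(58/10) + 20·10^(88/10) + 15·10^(80/10) + 30·10^(55/10) = 1.416e+10.
L_eq = 10·log₁₀(1.416e+10/110) = 81.10 dB.

81.1 dB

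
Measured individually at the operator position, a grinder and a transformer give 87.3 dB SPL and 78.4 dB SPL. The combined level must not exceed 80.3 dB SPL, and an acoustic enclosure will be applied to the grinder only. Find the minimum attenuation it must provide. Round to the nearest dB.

12 dB

Fixed contribution from the other source: Σ 10^(L/10) = 10^(78.4/10) = 6.918e+07 (78.40 dB SPL).
To meet 80.3 dB SPL overall, the treated grinder may contribute at most 10^(80.3/10) − 6.918e+07 = 3.797e+07, i.e. 75.79 dB SPL.
Required insertion loss = 87.3 − 75.79 = 11.51 dB.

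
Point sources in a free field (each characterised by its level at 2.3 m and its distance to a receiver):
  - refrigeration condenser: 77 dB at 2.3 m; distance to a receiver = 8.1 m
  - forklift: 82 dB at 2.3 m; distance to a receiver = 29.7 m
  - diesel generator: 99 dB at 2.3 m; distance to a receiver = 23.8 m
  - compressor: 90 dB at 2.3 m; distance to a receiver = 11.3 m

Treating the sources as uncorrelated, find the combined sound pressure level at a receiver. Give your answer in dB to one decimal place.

Apply inverse-square spreading to bring every level to the receiver, then sum 10^(L/10).
refrigeration condenser: 77 − 20·log₁₀(8.1/2.3) = 77 − 10.94 = 66.06 dB.
forklift: 82 − 20·log₁₀(29.7/2.3) = 82 − 22.22 = 59.78 dB.
diesel generator: 99 − 20·log₁₀(23.8/2.3) = 99 − 20.30 = 78.70 dB.
compressor: 90 − 20·log₁₀(11.3/2.3) = 90 − 13.83 = 76.17 dB.
Σ 10^(L/10) = 1.206e+08 → L_total = 10·log₁₀(1.206e+08) = 80.81 dB.

80.8 dB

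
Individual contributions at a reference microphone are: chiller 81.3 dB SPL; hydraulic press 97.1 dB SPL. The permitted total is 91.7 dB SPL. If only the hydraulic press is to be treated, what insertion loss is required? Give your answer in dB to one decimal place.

5.8 dB

Everything except the hydraulic press sums to 10^(81.3/10) = 1.349e+08 in linear terms, 81.30 dB SPL.
The limit corresponds to 10^(91.7/10) = 1.479e+09; subtracting the fixed part leaves 1.344e+09 for the hydraulic press, i.e. 91.28 dB SPL.
So the hydraulic press must be reduced from 97.1 to 91.28 dB SPL: IL = 5.82 dB.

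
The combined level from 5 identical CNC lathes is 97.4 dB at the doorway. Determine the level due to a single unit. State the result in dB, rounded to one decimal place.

90.4 dB

Dividing the total intensity by 5 lowers the level by 10·log₁₀ 5 = 6.990 dB: L₁ = 97.4 − 6.990.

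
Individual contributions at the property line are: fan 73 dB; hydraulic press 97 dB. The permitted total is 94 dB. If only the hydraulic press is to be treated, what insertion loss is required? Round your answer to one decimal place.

3.0 dB

Everything except the hydraulic press sums to 10^(73/10) = 1.995e+07 in linear terms, 73.00 dB.
The limit corresponds to 10^(94/10) = 2.512e+09; subtracting the fixed part leaves 2.492e+09 for the hydraulic press, i.e. 93.97 dB.
Required insertion loss = 97 − 93.97 = 3.03 dB.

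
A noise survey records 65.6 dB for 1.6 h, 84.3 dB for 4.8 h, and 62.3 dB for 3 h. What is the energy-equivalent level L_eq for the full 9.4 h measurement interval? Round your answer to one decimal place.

Weight each interval's intensity by its duration and average over T = 9.4 h:
Σ tᵢ·10^(Lᵢ/10) = 1.6·10^(65.6/10) + 4.8·10^(84.3/10) + 3·10^(62.3/10) = 1.303e+09.
L_eq = 10·log₁₀(1.303e+09/9.4) = 81.42 dB.

81.4 dB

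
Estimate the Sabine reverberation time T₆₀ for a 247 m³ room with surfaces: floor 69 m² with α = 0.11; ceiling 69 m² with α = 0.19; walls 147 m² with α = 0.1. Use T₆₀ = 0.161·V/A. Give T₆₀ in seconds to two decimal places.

1.12 s

Summing Sᵢαᵢ: 69·0.11 + 69·0.19 + 147·0.1 = 35.40 m².
T₆₀ = 0.161·V/A = 0.161·247/35.40 = 1.123 s.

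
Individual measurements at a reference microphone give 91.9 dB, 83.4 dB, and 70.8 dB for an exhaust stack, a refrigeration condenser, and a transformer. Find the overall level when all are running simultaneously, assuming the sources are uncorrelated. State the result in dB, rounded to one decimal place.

92.5 dB

For uncorrelated sources the intensities add, so convert each level to linear form, sum, and take 10·log₁₀ of the total.
Σ 10^(L/10) = 10^(91.9/10) + 10^(83.4/10) + 10^(70.8/10) = 1.780e+09.
L_total = 10·log₁₀(1.780e+09) = 92.50 dB.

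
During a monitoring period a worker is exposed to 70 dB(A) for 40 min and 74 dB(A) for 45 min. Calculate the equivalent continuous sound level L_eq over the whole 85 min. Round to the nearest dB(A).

73 dB(A)

The energy average is taken in the linear domain: L_eq = 10·log₁₀[(Σ tᵢ·10^(Lᵢ/10))/T], T = 85 min.
Σ tᵢ·10^(Lᵢ/10) = 40·10^(70/10) + 45·10^(74/10) = 1.530e+09.
L_eq = 10·log₁₀(1.530e+09/85) = 72.55 dB(A).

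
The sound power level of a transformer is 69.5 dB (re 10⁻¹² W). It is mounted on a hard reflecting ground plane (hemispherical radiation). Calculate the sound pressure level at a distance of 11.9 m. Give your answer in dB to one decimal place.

40.0 dB

The power spreads over a hemisphere of area 2π·r², so L_p = L_w − 10·log₁₀(2π·r²).
2π·r² = 889.8 m², 10·log₁₀ of that is 29.493 dB.
L_p = 69.5 − 29.493 = 40.01 dB.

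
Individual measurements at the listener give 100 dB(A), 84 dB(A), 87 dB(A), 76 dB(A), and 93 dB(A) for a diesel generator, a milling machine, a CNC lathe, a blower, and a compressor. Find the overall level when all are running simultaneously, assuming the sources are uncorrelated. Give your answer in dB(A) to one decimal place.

101.1 dB(A)

Incoherent sources combine by intensity addition: L_total = 10·log₁₀(Σ 10^(L_i/10)).
Σ 10^(L/10) = 10^(100/10) + 10^(84/10) + 10^(87/10) + 10^(76/10) + 10^(93/10) = 1.279e+10.
L_total = 10·log₁₀(1.279e+10) = 101.07 dB(A).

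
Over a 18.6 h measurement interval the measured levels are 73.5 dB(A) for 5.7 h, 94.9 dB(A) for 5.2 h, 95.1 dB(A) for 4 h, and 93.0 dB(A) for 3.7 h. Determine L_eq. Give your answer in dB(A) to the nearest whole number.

The energy average is taken in the linear domain: L_eq = 10·log₁₀[(Σ tᵢ·10^(Lᵢ/10))/T], T = 18.6 h.
Σ tᵢ·10^(Lᵢ/10) = 5.7·10^(73.5/10) + 5.2·10^(94.9/10) + 4·10^(95.1/10) + 3.7·10^(93.0/10) = 3.652e+10.
L_eq = 10·log₁₀(3.652e+10/18.6) = 92.93 dB(A).

93 dB(A)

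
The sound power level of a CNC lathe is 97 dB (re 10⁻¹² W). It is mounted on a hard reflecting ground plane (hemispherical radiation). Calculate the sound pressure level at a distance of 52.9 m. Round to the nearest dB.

The power spreads over a hemisphere of area 2π·r², so L_p = L_w − 10·log₁₀(2π·r²).
2π·r² = 1.758e+04 m², 10·log₁₀ of that is 42.451 dB.
L_p = 97 − 42.451 = 54.55 dB.

55 dB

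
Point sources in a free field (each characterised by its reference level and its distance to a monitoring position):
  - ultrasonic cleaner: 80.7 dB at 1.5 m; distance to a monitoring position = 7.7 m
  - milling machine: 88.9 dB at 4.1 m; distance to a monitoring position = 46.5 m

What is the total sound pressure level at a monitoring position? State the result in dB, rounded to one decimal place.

70.2 dB

Apply inverse-square spreading to bring every level to the receiver, then sum 10^(L/10).
ultrasonic cleaner: 80.7 − 20·log₁₀(7.7/1.5) = 80.7 − 14.21 = 66.49 dB.
milling machine: 88.9 − 20·log₁₀(46.5/4.1) = 88.9 − 21.09 = 67.81 dB.
Σ 10^(L/10) = 1.049e+07 → L_total = 10·log₁₀(1.049e+07) = 70.21 dB.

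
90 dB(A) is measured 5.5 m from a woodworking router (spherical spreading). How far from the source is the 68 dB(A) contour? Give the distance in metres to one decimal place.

For a point source L₁ − L₂ = 20·log₁₀(r₂/r₁), so r₂ = r₁·10^((L₁−L₂)/20).
r₂ = 5.5·10^((90−68)/20) = 5.5·10^(22.0/20) = 69.24 m.

69.2 m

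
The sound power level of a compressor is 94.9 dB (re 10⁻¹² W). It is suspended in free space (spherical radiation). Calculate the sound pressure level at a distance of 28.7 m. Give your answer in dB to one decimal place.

54.8 dB

The power spreads over a sphere of area 4π·r², so L_p = L_w − 10·log₁₀(4π·r²).
4π·r² = 1.035e+04 m², 10·log₁₀ of that is 40.150 dB.
L_p = 94.9 − 40.150 = 54.75 dB.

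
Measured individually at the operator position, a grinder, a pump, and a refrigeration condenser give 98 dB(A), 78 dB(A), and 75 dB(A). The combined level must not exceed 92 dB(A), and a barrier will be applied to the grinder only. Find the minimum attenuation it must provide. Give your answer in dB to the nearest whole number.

6 dB

The untreated sources together contribute 10^(78/10) + 10^(75/10) = 9.472e+07, i.e. 79.76 dB(A).
To meet 92 dB(A) overall, the treated grinder may contribute at most 10^(92/10) − 9.472e+07 = 1.490e+09, i.e. 91.73 dB(A).
Required insertion loss = 98 − 91.73 = 6.27 dB.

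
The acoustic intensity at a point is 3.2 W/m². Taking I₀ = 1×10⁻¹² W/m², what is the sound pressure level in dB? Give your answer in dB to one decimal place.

125.1 dB

L = 10·log₁₀(I/I₀) = 10·log₁₀(3.2/10⁻¹²) = 10·log₁₀(3.2×10^12).
L = 10·(0.5051 + 12) = 125.05 dB.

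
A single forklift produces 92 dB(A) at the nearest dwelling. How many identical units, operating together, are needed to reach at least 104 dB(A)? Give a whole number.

16

Need L₁ + 10·log₁₀ N ≥ 104, i.e. log₁₀ N ≥ 1.20.
N ≥ 10^(12.0/10) = 15.849, so N = 16.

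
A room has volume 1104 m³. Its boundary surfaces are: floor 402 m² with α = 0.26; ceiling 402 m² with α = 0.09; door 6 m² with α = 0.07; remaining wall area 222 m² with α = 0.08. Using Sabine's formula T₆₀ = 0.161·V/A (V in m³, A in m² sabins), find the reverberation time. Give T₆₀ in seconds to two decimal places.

1.12 s

Total absorption A = 402·0.26 + 402·0.09 + 6·0.07 + 222·0.08 = 158.88 m² sabins.
T₆₀ = 0.161 × 1104 / 158.88 = 1.119 s.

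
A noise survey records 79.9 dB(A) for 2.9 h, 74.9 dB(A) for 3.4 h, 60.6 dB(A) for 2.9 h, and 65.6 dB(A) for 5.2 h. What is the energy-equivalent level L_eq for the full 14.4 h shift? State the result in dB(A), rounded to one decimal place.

L_eq = 10·log₁₀[(1/T)·Σ tᵢ·10^(Lᵢ/10)] with T = 14.4 h.
Σ tᵢ·10^(Lᵢ/10) = 2.9·10^(79.9/10) + 3.4·10^(74.9/10) + 2.9·10^(60.6/10) + 5.2·10^(65.6/10) = 4.107e+08.
L_eq = 10·log₁₀(4.107e+08/14.4) = 74.55 dB(A).

74.6 dB(A)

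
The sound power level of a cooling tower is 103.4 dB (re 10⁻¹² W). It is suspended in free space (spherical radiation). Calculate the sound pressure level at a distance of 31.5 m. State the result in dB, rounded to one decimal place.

L_p = L_w − 10·log₁₀(4π·r²) with r = 31.5 m.
4π·r² = 1.247e+04 m², 10·log₁₀ of that is 40.958 dB.
L_p = 103.4 − 40.958 = 62.44 dB.

62.4 dB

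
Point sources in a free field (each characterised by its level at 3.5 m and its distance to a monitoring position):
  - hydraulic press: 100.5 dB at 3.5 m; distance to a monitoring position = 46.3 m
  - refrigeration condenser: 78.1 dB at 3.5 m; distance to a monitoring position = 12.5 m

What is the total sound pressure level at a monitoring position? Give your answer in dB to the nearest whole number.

Apply inverse-square spreading to bring every level to the receiver, then sum 10^(L/10).
hydraulic press: 100.5 − 20·log₁₀(46.3/3.5) = 100.5 − 22.43 = 78.07 dB.
refrigeration condenser: 78.1 − 20·log₁₀(12.5/3.5) = 78.1 − 11.06 = 67.04 dB.
Σ 10^(L/10) = 6.918e+07 → L_total = 10·log₁₀(6.918e+07) = 78.40 dB.

78 dB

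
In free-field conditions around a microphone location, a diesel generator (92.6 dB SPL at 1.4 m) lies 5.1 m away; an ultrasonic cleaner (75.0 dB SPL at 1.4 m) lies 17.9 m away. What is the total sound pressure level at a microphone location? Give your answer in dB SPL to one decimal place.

81.4 dB SPL

Propagate each source to the receiver with L = L_ref − 20·log₁₀(r/r_ref), then add intensities.
diesel generator: 92.6 − 20·log₁₀(5.1/1.4) = 92.6 − 11.23 = 81.37 dB SPL.
ultrasonic cleaner: 75.0 − 20·log₁₀(17.9/1.4) = 75.0 − 22.13 = 52.87 dB SPL.
Σ 10^(L/10) = 1.373e+08 → L_total = 10·log₁₀(1.373e+08) = 81.38 dB SPL.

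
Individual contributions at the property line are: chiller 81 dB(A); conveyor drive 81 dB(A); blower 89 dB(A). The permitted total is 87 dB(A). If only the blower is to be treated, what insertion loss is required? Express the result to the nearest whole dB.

5 dB

The untreated sources together contribute 10^(81/10) + 10^(81/10) = 2.518e+08, i.e. 84.01 dB(A).
To meet 87 dB(A) overall, the treated blower may contribute at most 10^(87/10) − 2.518e+08 = 2.494e+08, i.e. 83.97 dB(A).
So the blower must be reduced from 89 to 83.97 dB(A): IL = 5.03 dB.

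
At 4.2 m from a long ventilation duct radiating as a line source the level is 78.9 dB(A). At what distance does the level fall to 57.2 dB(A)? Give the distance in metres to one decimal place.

621.2 m

The 21.7 dB drop corresponds to a distance ratio of 10^(21.7/10) for a line source.
r₂ = 4.2·10^((78.9−57.2)/10) = 4.2·10^(21.7/10) = 621.23 m.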